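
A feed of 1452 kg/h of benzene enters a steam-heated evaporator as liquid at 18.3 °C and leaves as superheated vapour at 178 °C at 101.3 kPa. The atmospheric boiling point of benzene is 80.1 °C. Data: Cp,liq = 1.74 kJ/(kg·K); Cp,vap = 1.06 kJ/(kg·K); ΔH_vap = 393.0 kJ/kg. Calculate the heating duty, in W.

liquid 18.3→80.1 °C: 107.53 kJ/kg
vaporisation at 80.1 °C: 393 kJ/kg
vapour 80.1→178 °C: 103.77 kJ/kg
Δh = 107.53 + 393 + 103.77 = 604.31 kJ/kg
Q = ṁ·Δh = 1452 kg/h × 604.31 kJ/kg = 877450 kJ/h
|Q| = 243.74 kW = 243740 W

Q = 244000 W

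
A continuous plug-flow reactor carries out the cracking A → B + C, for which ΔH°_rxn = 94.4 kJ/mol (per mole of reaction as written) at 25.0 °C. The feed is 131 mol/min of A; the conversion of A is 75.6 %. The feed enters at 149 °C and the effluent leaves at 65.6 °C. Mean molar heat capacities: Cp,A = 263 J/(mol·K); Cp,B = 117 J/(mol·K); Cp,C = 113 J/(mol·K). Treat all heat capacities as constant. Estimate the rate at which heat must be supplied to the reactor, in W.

Extent of reaction ξ = 0.756 × 131 = 99.036 mol/min
Reaction term: ξ·ΔH°_rxn = 99.036 × 94.4 = 9349 kJ/min
Sensible, feed 149→25 °C: -4272.2 kJ/min
Outlet flows (mol/min): A 31.964, B 99.036, C 99.036
Sensible, products 25→65.6 °C: 1266.1 kJ/min
Q = ΔH = 6342.9 kJ/min = 105.72 kW
Heat supplied = 105720 W

Q_in = 106000 W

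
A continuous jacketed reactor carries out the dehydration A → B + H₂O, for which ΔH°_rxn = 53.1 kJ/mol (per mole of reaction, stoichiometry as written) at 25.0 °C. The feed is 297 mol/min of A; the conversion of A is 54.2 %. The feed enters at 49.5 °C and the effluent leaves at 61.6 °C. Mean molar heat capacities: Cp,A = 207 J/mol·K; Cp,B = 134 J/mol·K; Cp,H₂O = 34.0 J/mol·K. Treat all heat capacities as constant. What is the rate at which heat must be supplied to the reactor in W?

Q_in = 151000 W

Extent of reaction ξ = 0.542 × 297 = 160.97 mol/min
Reaction term: ξ·ΔH°_rxn = 160.97 × 53.1 = 8547.7 kJ/min
Sensible, feed 49.5→25 °C: -1506.2 kJ/min
Outlet flows (mol/min): A 136.03, B 160.97, H₂O 160.97
Sensible, products 25→61.6 °C: 2020.4 kJ/min
Q = ΔH = 9061.8 kJ/min = 151.03 kW
Heat supplied = 151030 W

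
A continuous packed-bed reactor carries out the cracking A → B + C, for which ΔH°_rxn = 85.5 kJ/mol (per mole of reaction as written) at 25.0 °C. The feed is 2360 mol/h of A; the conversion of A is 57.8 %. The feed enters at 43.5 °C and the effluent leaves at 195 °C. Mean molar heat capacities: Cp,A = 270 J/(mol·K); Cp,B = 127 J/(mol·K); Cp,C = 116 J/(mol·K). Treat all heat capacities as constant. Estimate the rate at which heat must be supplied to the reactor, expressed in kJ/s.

Q_in = 57.5 kJ/s

Extent of reaction ξ = 0.578 × 2360 = 1364.1 mol/h
Reaction term: ξ·ΔH°_rxn = 1364.1 × 85.5 = 116630 kJ/h
Sensible, feed 43.5→25 °C: -11788 kJ/h
Outlet flows (mol/h): A 995.92, B 1364.1, C 1364.1
Sensible, products 25→195 °C: 102060 kJ/h
Q = ΔH = 206900 kJ/h = 57.473 kW
Heat supplied = 57.473 kJ/s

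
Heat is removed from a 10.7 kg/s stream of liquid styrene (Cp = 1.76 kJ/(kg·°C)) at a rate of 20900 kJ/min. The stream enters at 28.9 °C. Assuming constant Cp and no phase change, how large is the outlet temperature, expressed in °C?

T_out = 10.4 °C

Q = 20900 kJ/min = 348.33 kJ/s
ΔT = Q/(ṁ·Cp) = 348.33/(10.7×1.76) = 18.497 K
T_out = 28.9 − 18.497 = 10.403 °C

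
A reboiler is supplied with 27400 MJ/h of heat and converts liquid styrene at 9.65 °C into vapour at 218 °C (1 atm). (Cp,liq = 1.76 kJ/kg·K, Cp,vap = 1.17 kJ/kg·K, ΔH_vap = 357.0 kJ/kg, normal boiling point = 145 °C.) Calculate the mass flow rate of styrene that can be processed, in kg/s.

Δh = 1.76×(145−9.65) + 357.0 + 1.17×(218−145) = 680.63 kJ/kg
Q = 27400 MJ/h = 7611.1 kJ/s = 7611.1 kJ/s
ṁ = Q/Δh = 7611.1 / 680.63 = 11.183 kg/s

ṁ = 11.2 kg/s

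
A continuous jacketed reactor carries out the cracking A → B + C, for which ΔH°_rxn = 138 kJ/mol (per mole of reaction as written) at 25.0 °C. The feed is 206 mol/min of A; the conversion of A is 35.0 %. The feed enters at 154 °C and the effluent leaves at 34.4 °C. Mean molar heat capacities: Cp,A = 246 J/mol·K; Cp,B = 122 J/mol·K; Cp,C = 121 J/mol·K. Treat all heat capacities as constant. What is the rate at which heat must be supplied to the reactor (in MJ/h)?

Extent of reaction ξ = 0.350 × 206 = 72.1 mol/min
Reaction term: ξ·ΔH°_rxn = 72.1 × 138 = 9949.8 kJ/min
Sensible, feed 154→25 °C: -6537.2 kJ/min
Outlet flows (mol/min): A 133.9, B 72.1, C 72.1
Sensible, products 25→34.4 °C: 474.32 kJ/min
Q = ΔH = 3886.9 kJ/min = 64.782 kW
Heat supplied = 233.22 MJ/h

Q_in = 233 MJ/h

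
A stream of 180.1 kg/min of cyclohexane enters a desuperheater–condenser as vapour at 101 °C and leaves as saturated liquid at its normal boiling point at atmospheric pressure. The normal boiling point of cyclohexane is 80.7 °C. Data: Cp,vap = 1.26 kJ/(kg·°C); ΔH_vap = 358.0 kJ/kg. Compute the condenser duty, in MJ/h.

vapour 101→80.7 °C: -25.578 kJ/kg
condensation at 80.7 °C: -358 kJ/kg
Δh = -25.578 + -358 = -383.58 kJ/kg
Q = ṁ·Δh = 180.1 kg/min × -383.58 kJ/kg = -69082 kJ/min
|Q| = 1151.4 kW = 4144.9 MJ/h

Q_c = 4140 MJ/h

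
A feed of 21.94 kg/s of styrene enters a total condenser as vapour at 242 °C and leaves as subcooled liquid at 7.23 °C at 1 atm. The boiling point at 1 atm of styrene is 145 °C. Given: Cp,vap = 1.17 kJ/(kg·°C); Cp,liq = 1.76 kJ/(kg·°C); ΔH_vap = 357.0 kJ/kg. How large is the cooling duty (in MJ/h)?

vapour 242→145 °C: -113.49 kJ/kg
condensation at 145 °C: -357 kJ/kg
liquid 145→7.23 °C: -242.48 kJ/kg
Δh = -113.49 + -357 + -242.48 = -712.97 kJ/kg
Q = ṁ·Δh = 21.94 kg/s × -712.97 kJ/kg = -15642 kJ/s
|Q| = 15642 kW = 56313 MJ/h

Q_c = 56300 MJ/h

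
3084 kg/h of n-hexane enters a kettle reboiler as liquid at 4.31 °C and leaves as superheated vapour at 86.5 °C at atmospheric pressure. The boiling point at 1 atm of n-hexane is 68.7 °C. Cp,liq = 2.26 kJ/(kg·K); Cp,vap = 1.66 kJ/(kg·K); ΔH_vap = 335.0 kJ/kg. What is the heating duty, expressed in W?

liquid 4.31→68.7 °C: 145.52 kJ/kg
vaporisation at 68.7 °C: 335 kJ/kg
vapour 68.7→86.5 °C: 29.548 kJ/kg
Δh = 145.52 + 335 + 29.548 = 510.07 kJ/kg
Q = ṁ·Δh = 3084 kg/h × 510.07 kJ/kg = 1.5731e+06 kJ/h
|Q| = 436.96 kW = 436960 W

Q = 437000 W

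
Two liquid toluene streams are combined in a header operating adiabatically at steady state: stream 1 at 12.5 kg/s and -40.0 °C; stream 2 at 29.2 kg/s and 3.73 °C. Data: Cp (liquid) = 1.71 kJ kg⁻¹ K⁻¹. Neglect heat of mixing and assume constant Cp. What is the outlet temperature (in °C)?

Adiabatic, steady state ⇒ Σ ṁᵢCp,ᵢ(T_out − Tᵢ) = 0
Σ ṁᵢCp,ᵢTᵢ = 12.5×1.71×-40.0 + 29.2×1.71×3.73 = -668.75
Σ ṁᵢCp,ᵢ = 12.5×1.71 + 29.2×1.71 = 71.307
T_out = -668.75 / 71.307 = -9.3785 °C

T_out = -9.38 °C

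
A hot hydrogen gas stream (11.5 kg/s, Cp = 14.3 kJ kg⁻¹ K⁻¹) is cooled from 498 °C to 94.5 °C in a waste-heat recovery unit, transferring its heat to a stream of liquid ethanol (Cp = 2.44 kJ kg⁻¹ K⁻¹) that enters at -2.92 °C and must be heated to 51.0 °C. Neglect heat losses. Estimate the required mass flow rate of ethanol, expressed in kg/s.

ṁ_c = 504 kg/s

Heat released by hot stream: Q = 11.5 × 14.3 × (498 − 94.5) = 66356 kJ/s
Energy balance on cold side (adiabatic exchanger): Q = ṁ_c·Cp_c·(T_c,out − T_c,in)
ṁ_c = 66356 / [2.44 × (51.0 − -2.92)] = 504.36 kg/s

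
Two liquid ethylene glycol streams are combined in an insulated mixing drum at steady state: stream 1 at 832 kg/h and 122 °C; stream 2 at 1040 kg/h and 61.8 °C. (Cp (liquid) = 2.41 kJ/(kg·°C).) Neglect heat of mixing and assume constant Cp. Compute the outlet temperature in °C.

Energy balance with Q = 0: Σ ṁᵢCp,ᵢ(T_out − Tᵢ) = 0
T_out = Σ ṁᵢCp,ᵢTᵢ / Σ ṁᵢCp,ᵢ
      = 399520 / 4511.5 = 88.556 °C

T_out = 88.6 °C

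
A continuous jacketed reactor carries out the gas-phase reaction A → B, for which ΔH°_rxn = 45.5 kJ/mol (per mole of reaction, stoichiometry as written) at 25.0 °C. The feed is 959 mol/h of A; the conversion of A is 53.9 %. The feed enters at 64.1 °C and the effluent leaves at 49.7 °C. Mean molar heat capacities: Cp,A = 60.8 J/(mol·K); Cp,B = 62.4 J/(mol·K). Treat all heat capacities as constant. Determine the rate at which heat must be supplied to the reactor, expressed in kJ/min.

Extent of reaction ξ = 0.539 × 959 = 516.9 mol/h
Reaction term: ξ·ΔH°_rxn = 516.9 × 45.5 = 23519 kJ/h
Sensible, feed 64.1→25 °C: -2279.8 kJ/h
Outlet flows (mol/h): A 442.1, B 516.9
Sensible, products 25→49.7 °C: 1460.6 kJ/h
Q = ΔH = 22700 kJ/h = 6.3055 kW
Heat supplied = 378.33 kJ/min

Q_in = 378 kJ/min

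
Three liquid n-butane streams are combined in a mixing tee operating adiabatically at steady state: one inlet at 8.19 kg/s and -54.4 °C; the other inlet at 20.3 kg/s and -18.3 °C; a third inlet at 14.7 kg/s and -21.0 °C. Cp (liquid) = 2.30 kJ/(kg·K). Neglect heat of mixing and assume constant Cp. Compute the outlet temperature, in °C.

T_out = -26.1 °C

Adiabatic, steady state ⇒ Σ ṁᵢCp,ᵢ(T_out − Tᵢ) = 0
T_out = Σ ṁᵢCp,ᵢTᵢ / Σ ṁᵢCp,ᵢ
      = -2589.2 / 99.337 = -26.065 °C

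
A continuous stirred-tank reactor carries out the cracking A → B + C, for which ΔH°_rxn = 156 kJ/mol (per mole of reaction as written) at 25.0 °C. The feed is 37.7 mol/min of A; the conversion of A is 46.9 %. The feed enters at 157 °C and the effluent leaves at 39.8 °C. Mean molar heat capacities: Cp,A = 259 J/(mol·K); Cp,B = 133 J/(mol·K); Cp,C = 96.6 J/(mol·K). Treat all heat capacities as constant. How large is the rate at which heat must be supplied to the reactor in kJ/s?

Q_in = 26.8 kJ/s

Extent of reaction ξ = 0.469 × 37.7 = 17.681 mol/min
Reaction term: ξ·ΔH°_rxn = 17.681 × 156 = 2758.3 kJ/min
Sensible, feed 157→25 °C: -1288.9 kJ/min
Outlet flows (mol/min): A 20.019, B 17.681, C 17.681
Sensible, products 25→39.8 °C: 136.82 kJ/min
Q = ΔH = 1606.2 kJ/min = 26.77 kW
Heat supplied = 26.77 kJ/s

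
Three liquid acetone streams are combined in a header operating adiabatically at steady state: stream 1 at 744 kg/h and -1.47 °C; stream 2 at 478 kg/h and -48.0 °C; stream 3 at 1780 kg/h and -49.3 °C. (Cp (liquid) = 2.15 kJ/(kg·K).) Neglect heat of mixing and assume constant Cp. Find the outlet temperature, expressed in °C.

Energy balance with Q = 0: Σ ṁᵢCp,ᵢ(T_out − Tᵢ) = 0
T_out = Σ ṁᵢCp,ᵢTᵢ / Σ ṁᵢCp,ᵢ
      = -240350 / 6454.3 = -37.239 °C

T_out = -37.2 °C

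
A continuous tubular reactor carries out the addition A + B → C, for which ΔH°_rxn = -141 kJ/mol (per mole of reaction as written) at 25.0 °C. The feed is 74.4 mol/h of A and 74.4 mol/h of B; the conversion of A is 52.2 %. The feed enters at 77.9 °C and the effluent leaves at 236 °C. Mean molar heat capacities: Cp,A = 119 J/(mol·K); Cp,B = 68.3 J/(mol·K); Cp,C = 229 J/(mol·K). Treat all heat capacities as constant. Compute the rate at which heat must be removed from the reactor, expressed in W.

Q_out = 814 W

Extent of reaction ξ = 0.522 × 74.4 = 38.837 mol/h
Reaction term: ξ·ΔH°_rxn = 38.837 × -141 = -5476 kJ/h
Sensible, feed 77.9→25 °C: -737.17 kJ/h
Outlet flows (mol/h): A 35.563, B 35.563, C 38.837
Sensible, products 25→236 °C: 3282 kJ/h
Q = ΔH = -2931.1 kJ/h = -0.8142 kW
Heat removed = 814.2 W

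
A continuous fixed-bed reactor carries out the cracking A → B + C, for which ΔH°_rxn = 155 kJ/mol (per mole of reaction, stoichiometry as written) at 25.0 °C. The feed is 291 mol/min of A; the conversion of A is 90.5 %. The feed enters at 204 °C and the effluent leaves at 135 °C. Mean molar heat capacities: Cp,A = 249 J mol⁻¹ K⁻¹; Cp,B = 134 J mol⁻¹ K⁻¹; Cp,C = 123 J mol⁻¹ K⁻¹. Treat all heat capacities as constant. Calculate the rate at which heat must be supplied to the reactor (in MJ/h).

Q_in = 2160 MJ/h

Extent of reaction ξ = 0.905 × 291 = 263.36 mol/min
Reaction term: ξ·ΔH°_rxn = 263.36 × 155 = 40820 kJ/min
Sensible, feed 204→25 °C: -12970 kJ/min
Outlet flows (mol/min): A 27.645, B 263.36, C 263.36
Sensible, products 25→135 °C: 8202.2 kJ/min
Q = ΔH = 36052 kJ/min = 600.87 kW
Heat supplied = 2163.1 MJ/h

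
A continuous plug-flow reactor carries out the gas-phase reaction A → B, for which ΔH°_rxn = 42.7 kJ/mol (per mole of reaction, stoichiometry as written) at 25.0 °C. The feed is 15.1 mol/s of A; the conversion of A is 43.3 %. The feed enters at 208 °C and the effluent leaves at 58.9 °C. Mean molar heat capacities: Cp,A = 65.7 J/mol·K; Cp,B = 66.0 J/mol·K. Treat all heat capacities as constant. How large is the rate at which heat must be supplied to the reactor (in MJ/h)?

Extent of reaction ξ = 0.433 × 15.1 = 6.5383 mol/s
Reaction term: ξ·ΔH°_rxn = 6.5383 × 42.7 = 279.19 kJ/s
Sensible, feed 208→25 °C: -181.55 kJ/s
Outlet flows (mol/s): A 8.5617, B 6.5383
Sensible, products 25→58.9 °C: 33.698 kJ/s
Q = ΔH = 131.33 kJ/s = 131.33 kW
Heat supplied = 472.8 MJ/h

Q_in = 473 MJ/h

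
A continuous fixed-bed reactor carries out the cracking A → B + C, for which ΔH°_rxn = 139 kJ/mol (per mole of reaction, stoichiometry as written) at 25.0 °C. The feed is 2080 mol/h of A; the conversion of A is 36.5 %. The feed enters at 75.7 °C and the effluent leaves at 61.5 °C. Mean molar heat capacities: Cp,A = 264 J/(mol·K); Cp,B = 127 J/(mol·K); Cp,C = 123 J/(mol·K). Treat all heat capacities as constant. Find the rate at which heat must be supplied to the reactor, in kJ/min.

Extent of reaction ξ = 0.365 × 2080 = 759.2 mol/h
Reaction term: ξ·ΔH°_rxn = 759.2 × 139 = 105530 kJ/h
Sensible, feed 75.7→25 °C: -27840 kJ/h
Outlet flows (mol/h): A 1320.8, B 759.2, C 759.2
Sensible, products 25→61.5 °C: 19655 kJ/h
Q = ΔH = 97343 kJ/h = 27.04 kW
Heat supplied = 1622.4 kJ/min

Q_in = 1620 kJ/min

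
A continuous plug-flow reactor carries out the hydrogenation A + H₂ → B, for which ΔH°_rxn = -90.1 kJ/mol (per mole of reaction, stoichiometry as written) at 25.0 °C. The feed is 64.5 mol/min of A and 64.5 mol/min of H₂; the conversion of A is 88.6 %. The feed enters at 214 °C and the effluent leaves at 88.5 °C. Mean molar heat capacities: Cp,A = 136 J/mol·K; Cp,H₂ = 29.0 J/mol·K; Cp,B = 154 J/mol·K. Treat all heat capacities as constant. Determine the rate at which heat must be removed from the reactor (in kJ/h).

Q_out = 391000 kJ/h

Extent of reaction ξ = 0.886 × 64.5 = 57.147 mol/min
Reaction term: ξ·ΔH°_rxn = 57.147 × -90.1 = -5148.9 kJ/min
Sensible, feed 214→25 °C: -2011.4 kJ/min
Outlet flows (mol/min): A 7.353, H₂ 7.353, B 57.147
Sensible, products 25→88.5 °C: 635.88 kJ/min
Q = ΔH = -6524.5 kJ/min = -108.74 kW
Heat removed = 391470 kJ/h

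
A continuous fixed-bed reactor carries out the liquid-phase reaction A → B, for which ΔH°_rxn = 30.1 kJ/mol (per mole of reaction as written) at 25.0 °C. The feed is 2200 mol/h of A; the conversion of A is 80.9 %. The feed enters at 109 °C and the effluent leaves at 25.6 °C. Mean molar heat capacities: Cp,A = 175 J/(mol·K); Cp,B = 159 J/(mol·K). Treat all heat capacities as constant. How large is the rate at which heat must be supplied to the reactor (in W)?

Extent of reaction ξ = 0.809 × 2200 = 1779.8 mol/h
Reaction term: ξ·ΔH°_rxn = 1779.8 × 30.1 = 53572 kJ/h
Sensible, feed 109→25 °C: -32340 kJ/h
Outlet flows (mol/h): A 420.2, B 1779.8
Sensible, products 25→25.6 °C: 213.91 kJ/h
Q = ΔH = 21446 kJ/h = 5.9572 kW
Heat supplied = 5957.2 W

Q_in = 5960 W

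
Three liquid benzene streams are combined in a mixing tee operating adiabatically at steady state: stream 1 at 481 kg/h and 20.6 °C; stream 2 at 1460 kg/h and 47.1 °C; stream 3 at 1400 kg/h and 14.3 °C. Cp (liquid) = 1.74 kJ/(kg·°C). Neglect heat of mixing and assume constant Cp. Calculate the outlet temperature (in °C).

No heat crosses the boundary, so H_out = H_in.
Σ ṁᵢCp,ᵢTᵢ = 481×1.74×20.6 + 1460×1.74×47.1 + 1400×1.74×14.3 = 171730
Σ ṁᵢCp,ᵢ = 481×1.74 + 1460×1.74 + 1400×1.74 = 5813.3
T_out = 171730 / 5813.3 = 29.54 °C

T_out = 29.5 °C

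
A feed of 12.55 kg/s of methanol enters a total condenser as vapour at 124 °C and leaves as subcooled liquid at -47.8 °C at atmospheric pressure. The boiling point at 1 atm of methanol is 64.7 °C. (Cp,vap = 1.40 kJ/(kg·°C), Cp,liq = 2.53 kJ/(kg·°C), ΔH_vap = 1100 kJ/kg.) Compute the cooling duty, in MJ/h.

vapour 124→64.7 °C: -83.02 kJ/kg
condensation at 64.7 °C: -1100 kJ/kg
liquid 64.7→-47.8 °C: -284.62 kJ/kg
Δh = -83.02 + -1100 + -284.62 = -1467.6 kJ/kg
Q = ṁ·Δh = 12.55 kg/s × -1467.6 kJ/kg = -18419 kJ/s
|Q| = 18419 kW = 66308 MJ/h

Q_c = 66300 MJ/h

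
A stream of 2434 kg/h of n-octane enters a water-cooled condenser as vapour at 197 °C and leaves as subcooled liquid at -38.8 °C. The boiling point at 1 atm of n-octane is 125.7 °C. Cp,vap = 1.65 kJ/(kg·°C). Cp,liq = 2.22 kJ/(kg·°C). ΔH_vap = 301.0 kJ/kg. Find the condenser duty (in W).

vapour 197→125.7 °C: -117.64 kJ/kg
condensation at 125.7 °C: -301 kJ/kg
liquid 125.7→-38.8 °C: -365.19 kJ/kg
Δh = -117.64 + -301 + -365.19 = -783.84 kJ/kg
Q = ṁ·Δh = 2434 kg/h × -783.84 kJ/kg = -1.9079e+06 kJ/h
|Q| = 529.96 kW = 529960 W

Q_c = 530000 W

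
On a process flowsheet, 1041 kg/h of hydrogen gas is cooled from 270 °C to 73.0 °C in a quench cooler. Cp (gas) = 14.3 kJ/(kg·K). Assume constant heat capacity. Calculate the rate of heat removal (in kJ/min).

Q_c = 48900 kJ/min

Q = ṁ·Cp·ΔT = 1041 × 14.3 × (73.0 − 270) = -2.9326e+06 kJ/h
Converting: 2.9326e+06 / 3600 s = 814.61 kW
Cooling duty = 48877 kJ/min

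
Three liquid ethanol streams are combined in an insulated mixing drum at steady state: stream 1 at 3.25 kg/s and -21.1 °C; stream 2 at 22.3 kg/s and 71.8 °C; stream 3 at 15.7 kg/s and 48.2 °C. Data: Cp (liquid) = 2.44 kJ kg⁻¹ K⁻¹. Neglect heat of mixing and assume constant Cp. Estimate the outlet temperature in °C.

T_out = 55.5 °C

Energy balance with Q = 0: Σ ṁᵢCp,ᵢ(T_out − Tᵢ) = 0
Σ ṁᵢCp,ᵢTᵢ = 3.25×2.44×-21.1 + 22.3×2.44×71.8 + 15.7×2.44×48.2 = 5585.9
Σ ṁᵢCp,ᵢ = 3.25×2.44 + 22.3×2.44 + 15.7×2.44 = 100.65
T_out = 5585.9 / 100.65 = 55.498 °C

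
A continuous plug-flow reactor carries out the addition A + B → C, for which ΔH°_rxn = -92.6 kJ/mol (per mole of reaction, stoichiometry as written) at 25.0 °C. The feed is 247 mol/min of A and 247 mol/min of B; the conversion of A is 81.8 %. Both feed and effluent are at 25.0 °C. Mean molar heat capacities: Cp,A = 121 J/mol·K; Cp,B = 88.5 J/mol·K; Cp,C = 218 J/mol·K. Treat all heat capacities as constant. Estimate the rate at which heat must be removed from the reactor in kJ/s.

Q_out = 312 kJ/s

Extent of reaction ξ = 0.818 × 247 = 202.05 mol/min
Reaction term: ξ·ΔH°_rxn = 202.05 × -92.6 = -18709 kJ/min
Q = ΔH = -18709 kJ/min = -311.82 kW
Heat removed = 311.82 kJ/s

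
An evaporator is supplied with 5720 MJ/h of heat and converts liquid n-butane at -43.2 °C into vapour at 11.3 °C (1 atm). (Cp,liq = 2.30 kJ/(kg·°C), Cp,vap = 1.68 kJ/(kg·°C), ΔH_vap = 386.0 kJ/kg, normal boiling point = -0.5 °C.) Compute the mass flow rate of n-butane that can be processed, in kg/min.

ṁ = 189 kg/min

Δh = 2.30×(-0.5−-43.2) + 386.0 + 1.68×(11.3−-0.5) = 504.03 kJ/kg
Q = 5720 MJ/h = 1588.9 kJ/s = 95333 kJ/min
ṁ = Q/Δh = 95333 / 504.03 = 189.14 kg/min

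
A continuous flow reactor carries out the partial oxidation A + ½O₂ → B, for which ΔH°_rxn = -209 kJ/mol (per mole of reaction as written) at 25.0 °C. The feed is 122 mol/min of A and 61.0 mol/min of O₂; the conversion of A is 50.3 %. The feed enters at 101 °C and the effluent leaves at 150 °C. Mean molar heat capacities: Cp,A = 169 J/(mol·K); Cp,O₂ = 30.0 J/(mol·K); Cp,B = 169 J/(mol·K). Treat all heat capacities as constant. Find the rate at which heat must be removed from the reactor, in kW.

Extent of reaction ξ = 0.503 × 122 = 61.366 mol/min
Reaction term: ξ·ΔH°_rxn = 61.366 × -209 = -12825 kJ/min
Sensible, feed 101→25 °C: -1706 kJ/min
Outlet flows (mol/min): A 60.634, O₂ 30.317, B 61.366
Sensible, products 25→150 °C: 2690.9 kJ/min
Q = ΔH = -11841 kJ/min = -197.34 kW
Heat removed = 197.34 kW

Q_out = 197 kW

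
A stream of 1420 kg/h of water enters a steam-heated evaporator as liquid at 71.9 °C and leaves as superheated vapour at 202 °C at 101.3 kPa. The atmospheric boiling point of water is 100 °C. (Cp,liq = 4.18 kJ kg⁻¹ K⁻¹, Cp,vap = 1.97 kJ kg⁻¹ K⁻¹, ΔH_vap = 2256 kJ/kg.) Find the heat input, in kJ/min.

liquid 71.9→100 °C: 117.46 kJ/kg
vaporisation at 100 °C: 2256 kJ/kg
vapour 100→202 °C: 200.94 kJ/kg
Δh = 117.46 + 2256 + 200.94 = 2574.4 kJ/kg
Q = ṁ·Δh = 1420 kg/h × 2574.4 kJ/kg = 3.6556e+06 kJ/h
|Q| = 1015.5 kW = 60927 kJ/min

Q = 60900 kJ/min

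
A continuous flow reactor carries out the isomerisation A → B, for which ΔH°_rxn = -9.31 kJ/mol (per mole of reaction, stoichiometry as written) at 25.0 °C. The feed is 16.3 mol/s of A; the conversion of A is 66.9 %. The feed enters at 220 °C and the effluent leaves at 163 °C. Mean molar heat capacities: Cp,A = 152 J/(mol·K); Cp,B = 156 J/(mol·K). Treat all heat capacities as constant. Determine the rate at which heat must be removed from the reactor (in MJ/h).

Q_out = 852 MJ/h

Extent of reaction ξ = 0.669 × 16.3 = 10.905 mol/s
Reaction term: ξ·ΔH°_rxn = 10.905 × -9.31 = -101.52 kJ/s
Sensible, feed 220→25 °C: -483.13 kJ/s
Outlet flows (mol/s): A 5.3953, B 10.905
Sensible, products 25→163 °C: 347.93 kJ/s
Q = ΔH = -236.73 kJ/s = -236.73 kW
Heat removed = 852.22 MJ/h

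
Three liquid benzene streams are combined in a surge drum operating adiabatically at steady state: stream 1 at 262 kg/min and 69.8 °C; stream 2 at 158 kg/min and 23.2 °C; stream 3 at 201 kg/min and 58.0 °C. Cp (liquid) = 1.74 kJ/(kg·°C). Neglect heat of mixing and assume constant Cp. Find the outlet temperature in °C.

T_out = 54.1 °C

No heat crosses the boundary, so H_out = H_in.
T_out = Σ ṁᵢCp,ᵢTᵢ / Σ ṁᵢCp,ᵢ
      = 58483 / 1080.5 = 54.124 °C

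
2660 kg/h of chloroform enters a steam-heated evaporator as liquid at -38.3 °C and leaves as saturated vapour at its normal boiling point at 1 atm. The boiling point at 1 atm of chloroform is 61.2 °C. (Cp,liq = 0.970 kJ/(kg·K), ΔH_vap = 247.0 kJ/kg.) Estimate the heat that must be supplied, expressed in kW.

Q = 254 kW

liquid -38.3→61.2 °C: 96.515 kJ/kg
vaporisation at 61.2 °C: 247 kJ/kg
Δh = 96.515 + 247 = 343.51 kJ/kg
Q = ṁ·Δh = 2660 kg/h × 343.51 kJ/kg = 913750 kJ/h
|Q| = 253.82 kW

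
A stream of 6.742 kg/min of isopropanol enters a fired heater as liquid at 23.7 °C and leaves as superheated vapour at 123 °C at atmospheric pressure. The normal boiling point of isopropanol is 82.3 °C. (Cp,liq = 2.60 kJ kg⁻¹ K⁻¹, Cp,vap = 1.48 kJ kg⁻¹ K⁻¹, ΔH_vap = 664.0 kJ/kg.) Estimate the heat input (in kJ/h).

Q = 355000 kJ/h

liquid 23.7→82.3 °C: 152.36 kJ/kg
vaporisation at 82.3 °C: 664 kJ/kg
vapour 82.3→123 °C: 60.236 kJ/kg
Δh = 152.36 + 664 + 60.236 = 876.6 kJ/kg
Q = ṁ·Δh = 6.742 kg/min × 876.6 kJ/kg = 5910 kJ/min
|Q| = 98.5 kW = 354600 kJ/h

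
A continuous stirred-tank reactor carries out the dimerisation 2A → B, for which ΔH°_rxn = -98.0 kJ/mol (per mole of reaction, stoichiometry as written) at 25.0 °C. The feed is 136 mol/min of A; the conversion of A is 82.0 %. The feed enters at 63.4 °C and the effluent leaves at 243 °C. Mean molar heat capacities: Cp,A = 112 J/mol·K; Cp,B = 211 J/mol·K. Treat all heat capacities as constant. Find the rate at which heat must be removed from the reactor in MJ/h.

Extent of reaction ξ = 0.820 × 136 / 2 = 55.76 mol/min
Reaction term: ξ·ΔH°_rxn = 55.76 × -98.0 = -5464.5 kJ/min
Sensible, feed 63.4→25 °C: -584.91 kJ/min
Outlet flows (mol/min): A 24.48, B 55.76
Sensible, products 25→243 °C: 3162.6 kJ/min
Q = ΔH = -2886.8 kJ/min = -48.114 kW
Heat removed = 173.21 MJ/h

Q_out = 173 MJ/h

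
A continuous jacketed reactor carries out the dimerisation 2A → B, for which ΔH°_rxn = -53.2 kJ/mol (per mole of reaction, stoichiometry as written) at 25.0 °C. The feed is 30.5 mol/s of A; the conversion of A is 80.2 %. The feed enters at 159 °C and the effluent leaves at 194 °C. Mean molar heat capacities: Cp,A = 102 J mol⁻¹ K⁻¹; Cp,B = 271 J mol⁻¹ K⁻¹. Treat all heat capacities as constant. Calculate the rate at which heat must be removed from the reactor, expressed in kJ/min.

Extent of reaction ξ = 0.802 × 30.5 / 2 = 12.231 mol/s
Reaction term: ξ·ΔH°_rxn = 12.231 × -53.2 = -650.66 kJ/s
Sensible, feed 159→25 °C: -416.87 kJ/s
Outlet flows (mol/s): A 6.039, B 12.231
Sensible, products 25→194 °C: 664.24 kJ/s
Q = ΔH = -403.29 kJ/s = -403.29 kW
Heat removed = 24197 kJ/min

Q_out = 24200 kJ/min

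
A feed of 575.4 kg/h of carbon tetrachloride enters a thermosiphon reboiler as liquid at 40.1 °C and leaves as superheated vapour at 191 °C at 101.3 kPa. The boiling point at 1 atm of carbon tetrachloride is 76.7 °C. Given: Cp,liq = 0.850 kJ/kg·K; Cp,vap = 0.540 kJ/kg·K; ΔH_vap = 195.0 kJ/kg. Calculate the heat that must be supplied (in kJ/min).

Q = 2760 kJ/min

liquid 40.1→76.7 °C: 31.11 kJ/kg
vaporisation at 76.7 °C: 195 kJ/kg
vapour 76.7→191 °C: 61.722 kJ/kg
Δh = 31.11 + 195 + 61.722 = 287.83 kJ/kg
Q = ṁ·Δh = 575.4 kg/h × 287.83 kJ/kg = 165620 kJ/h
|Q| = 46.005 kW = 2760.3 kJ/min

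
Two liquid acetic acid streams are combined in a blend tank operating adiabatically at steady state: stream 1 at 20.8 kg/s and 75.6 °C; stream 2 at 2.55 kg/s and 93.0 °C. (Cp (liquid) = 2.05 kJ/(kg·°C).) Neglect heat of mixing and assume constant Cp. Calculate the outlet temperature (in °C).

Adiabatic, steady state ⇒ Σ ṁᵢCp,ᵢ(T_out − Tᵢ) = 0
T_out = Σ ṁᵢCp,ᵢTᵢ / Σ ṁᵢCp,ᵢ
      = 3709.7 / 47.867 = 77.5 °C

T_out = 77.5 °C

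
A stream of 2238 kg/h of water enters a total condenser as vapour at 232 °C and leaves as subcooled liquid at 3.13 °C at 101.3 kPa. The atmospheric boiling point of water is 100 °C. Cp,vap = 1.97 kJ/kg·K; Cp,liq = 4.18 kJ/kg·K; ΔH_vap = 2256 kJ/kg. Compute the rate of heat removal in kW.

Q_c = 1820 kW

vapour 232→100 °C: -260.04 kJ/kg
condensation at 100 °C: -2256 kJ/kg
liquid 100→3.13 °C: -404.92 kJ/kg
Δh = -260.04 + -2256 + -404.92 = -2921 kJ/kg
Q = ṁ·Δh = 2238 kg/h × -2921 kJ/kg = -6.5371e+06 kJ/h
|Q| = 1815.9 kW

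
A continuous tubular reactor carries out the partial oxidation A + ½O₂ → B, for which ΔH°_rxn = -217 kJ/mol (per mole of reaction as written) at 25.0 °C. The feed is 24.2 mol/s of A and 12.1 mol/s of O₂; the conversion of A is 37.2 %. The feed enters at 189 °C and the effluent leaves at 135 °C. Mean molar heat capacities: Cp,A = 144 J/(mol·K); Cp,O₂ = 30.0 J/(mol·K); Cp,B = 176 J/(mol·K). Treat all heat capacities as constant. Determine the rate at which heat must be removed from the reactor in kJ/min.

Q_out = 129000 kJ/min

Extent of reaction ξ = 0.372 × 24.2 = 9.0024 mol/s
Reaction term: ξ·ΔH°_rxn = 9.0024 × -217 = -1953.5 kJ/s
Sensible, feed 189→25 °C: -631.04 kJ/s
Outlet flows (mol/s): A 15.198, O₂ 7.5988, B 9.0024
Sensible, products 25→135 °C: 440.09 kJ/s
Q = ΔH = -2144.5 kJ/s = -2144.5 kW
Heat removed = 128670 kJ/min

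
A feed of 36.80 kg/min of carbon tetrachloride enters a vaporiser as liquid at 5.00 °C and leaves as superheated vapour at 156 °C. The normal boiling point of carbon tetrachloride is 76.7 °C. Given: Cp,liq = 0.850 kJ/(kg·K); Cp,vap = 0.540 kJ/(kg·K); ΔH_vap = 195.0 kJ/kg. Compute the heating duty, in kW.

liquid 5.00→76.7 °C: 60.945 kJ/kg
vaporisation at 76.7 °C: 195 kJ/kg
vapour 76.7→156 °C: 42.822 kJ/kg
Δh = 60.945 + 195 + 42.822 = 298.77 kJ/kg
Q = ṁ·Δh = 36.80 kg/min × 298.77 kJ/kg = 10995 kJ/min
|Q| = 183.24 kW

Q = 183 kW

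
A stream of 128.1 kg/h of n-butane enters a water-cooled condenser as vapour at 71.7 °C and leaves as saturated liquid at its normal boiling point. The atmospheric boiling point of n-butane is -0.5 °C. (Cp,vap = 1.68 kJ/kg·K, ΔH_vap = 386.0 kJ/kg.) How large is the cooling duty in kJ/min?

Q_c = 1080 kJ/min

vapour 71.7→-0.5 °C: -121.3 kJ/kg
condensation at -0.5 °C: -386 kJ/kg
Δh = -121.3 + -386 = -507.3 kJ/kg
Q = ṁ·Δh = 128.1 kg/h × -507.3 kJ/kg = -64985 kJ/h
|Q| = 18.051 kW = 1083.1 kJ/min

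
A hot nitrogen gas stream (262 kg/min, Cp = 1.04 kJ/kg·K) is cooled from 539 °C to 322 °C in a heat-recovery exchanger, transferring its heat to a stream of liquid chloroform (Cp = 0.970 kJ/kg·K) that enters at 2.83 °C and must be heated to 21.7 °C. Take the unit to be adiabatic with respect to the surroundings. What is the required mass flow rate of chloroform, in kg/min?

ṁ_c = 3230 kg/min

Heat released by hot stream: Q = 262 × 1.04 × (539 − 322) = 59128 kJ/min
Energy balance on cold side (adiabatic exchanger): Q = ṁ_c·Cp_c·(T_c,out − T_c,in)
ṁ_c = 59128 / [0.970 × (21.7 − 2.83)] = 3230.4 kg/min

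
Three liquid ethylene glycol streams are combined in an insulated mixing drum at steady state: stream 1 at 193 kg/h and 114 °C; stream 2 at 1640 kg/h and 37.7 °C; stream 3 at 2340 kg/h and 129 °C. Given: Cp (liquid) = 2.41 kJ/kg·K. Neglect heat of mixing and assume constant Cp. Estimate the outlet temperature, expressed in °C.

T_out = 92.4 °C

Energy balance with Q = 0: Σ ṁᵢCp,ᵢ(T_out − Tᵢ) = 0
Σ ṁᵢCp,ᵢTᵢ = 193×2.41×114 + 1640×2.41×37.7 + 2340×2.41×129 = 929510
Σ ṁᵢCp,ᵢ = 193×2.41 + 1640×2.41 + 2340×2.41 = 10057
T_out = 929510 / 10057 = 92.425 °C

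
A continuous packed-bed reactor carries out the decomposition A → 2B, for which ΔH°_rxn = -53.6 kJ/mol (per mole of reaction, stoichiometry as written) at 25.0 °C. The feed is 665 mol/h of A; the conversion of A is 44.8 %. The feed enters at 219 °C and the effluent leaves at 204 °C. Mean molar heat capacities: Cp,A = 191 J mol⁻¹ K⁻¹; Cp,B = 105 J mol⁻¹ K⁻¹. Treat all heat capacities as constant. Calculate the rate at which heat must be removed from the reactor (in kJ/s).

Q_out = 4.68 kJ/s

Extent of reaction ξ = 0.448 × 665 = 297.92 mol/h
Reaction term: ξ·ΔH°_rxn = 297.92 × -53.6 = -15969 kJ/h
Sensible, feed 219→25 °C: -24641 kJ/h
Outlet flows (mol/h): A 367.08, B 595.84
Sensible, products 25→204 °C: 23749 kJ/h
Q = ΔH = -16861 kJ/h = -4.6835 kW
Heat removed = 4.6835 kJ/s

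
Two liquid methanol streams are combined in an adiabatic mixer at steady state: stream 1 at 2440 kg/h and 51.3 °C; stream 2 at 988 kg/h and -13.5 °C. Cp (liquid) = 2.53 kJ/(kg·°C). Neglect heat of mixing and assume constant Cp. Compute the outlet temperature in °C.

Energy balance with Q = 0: Σ ṁᵢCp,ᵢ(T_out − Tᵢ) = 0
Σ ṁᵢCp,ᵢTᵢ = 2440×2.53×51.3 + 988×2.53×-13.5 = 282940
Σ ṁᵢCp,ᵢ = 2440×2.53 + 988×2.53 = 8672.8
T_out = 282940 / 8672.8 = 32.624 °C

T_out = 32.6 °C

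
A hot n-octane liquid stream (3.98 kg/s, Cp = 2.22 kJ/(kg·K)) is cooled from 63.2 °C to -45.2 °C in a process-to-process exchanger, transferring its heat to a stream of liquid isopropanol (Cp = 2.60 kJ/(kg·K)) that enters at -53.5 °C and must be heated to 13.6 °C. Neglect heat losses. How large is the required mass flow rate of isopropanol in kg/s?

Heat released by hot stream: Q = 3.98 × 2.22 × (63.2 − -45.2) = 957.78 kJ/s
Energy balance on cold side (adiabatic exchanger): Q = ṁ_c·Cp_c·(T_c,out − T_c,in)
ṁ_c = 957.78 / [2.60 × (13.6 − -53.5)] = 5.49 kg/s

ṁ_c = 5.49 kg/s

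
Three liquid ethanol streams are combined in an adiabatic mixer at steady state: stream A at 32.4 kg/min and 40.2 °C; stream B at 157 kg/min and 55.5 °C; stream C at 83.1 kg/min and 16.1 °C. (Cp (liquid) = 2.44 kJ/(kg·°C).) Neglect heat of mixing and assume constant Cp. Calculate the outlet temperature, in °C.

T_out = 41.7 °C

Adiabatic, steady state ⇒ Σ ṁᵢCp,ᵢ(T_out − Tᵢ) = 0
Σ ṁᵢCp,ᵢTᵢ = 32.4×2.44×40.2 + 157×2.44×55.5 + 83.1×2.44×16.1 = 27703
Σ ṁᵢCp,ᵢ = 32.4×2.44 + 157×2.44 + 83.1×2.44 = 664.9
T_out = 27703 / 664.9 = 41.666 °C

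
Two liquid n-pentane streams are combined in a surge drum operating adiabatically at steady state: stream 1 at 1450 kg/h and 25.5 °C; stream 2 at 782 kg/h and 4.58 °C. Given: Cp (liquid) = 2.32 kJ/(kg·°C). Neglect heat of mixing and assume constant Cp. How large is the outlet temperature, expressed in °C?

T_out = 18.2 °C

Adiabatic, steady state ⇒ Σ ṁᵢCp,ᵢ(T_out − Tᵢ) = 0
Σ ṁᵢCp,ᵢTᵢ = 1450×2.32×25.5 + 782×2.32×4.58 = 94091
Σ ṁᵢCp,ᵢ = 1450×2.32 + 782×2.32 = 5178.2
T_out = 94091 / 5178.2 = 18.171 °C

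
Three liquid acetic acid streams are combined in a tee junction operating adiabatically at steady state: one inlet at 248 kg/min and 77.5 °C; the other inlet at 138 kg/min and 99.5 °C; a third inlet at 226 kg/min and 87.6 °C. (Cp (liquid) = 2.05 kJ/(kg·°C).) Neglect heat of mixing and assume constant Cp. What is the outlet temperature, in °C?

No heat crosses the boundary, so H_out = H_in.
Σ ṁᵢCp,ᵢTᵢ = 248×2.05×77.5 + 138×2.05×99.5 + 226×2.05×87.6 = 108130
Σ ṁᵢCp,ᵢ = 248×2.05 + 138×2.05 + 226×2.05 = 1254.6
T_out = 108130 / 1254.6 = 86.191 °C

T_out = 86.2 °C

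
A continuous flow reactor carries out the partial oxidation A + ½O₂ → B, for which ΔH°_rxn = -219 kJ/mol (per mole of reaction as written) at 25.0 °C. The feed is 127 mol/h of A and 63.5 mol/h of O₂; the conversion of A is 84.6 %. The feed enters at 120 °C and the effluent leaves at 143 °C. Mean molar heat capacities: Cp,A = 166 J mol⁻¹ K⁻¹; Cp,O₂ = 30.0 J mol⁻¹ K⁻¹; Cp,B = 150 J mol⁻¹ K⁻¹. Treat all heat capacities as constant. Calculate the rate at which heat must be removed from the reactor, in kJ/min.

Extent of reaction ξ = 0.846 × 127 = 107.44 mol/h
Reaction term: ξ·ΔH°_rxn = 107.44 × -219 = -23530 kJ/h
Sensible, feed 120→25 °C: -2183.8 kJ/h
Outlet flows (mol/h): A 19.558, O₂ 9.779, B 107.44
Sensible, products 25→143 °C: 2319.4 kJ/h
Q = ΔH = -23394 kJ/h = -6.4984 kW
Heat removed = 389.9 kJ/min

Q_out = 390 kJ/min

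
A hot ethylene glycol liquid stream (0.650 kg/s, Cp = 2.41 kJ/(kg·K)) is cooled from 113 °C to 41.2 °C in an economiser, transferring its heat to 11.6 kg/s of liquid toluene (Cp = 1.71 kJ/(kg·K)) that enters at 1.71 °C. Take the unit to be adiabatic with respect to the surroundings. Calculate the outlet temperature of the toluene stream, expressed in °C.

T_c,out = 7.38 °C

Heat released by hot stream: Q = 0.650 × 2.41 × (113 − 41.2) = 112.47 kJ/s
Energy balance on cold side (adiabatic exchanger): Q = ṁ_c·Cp_c·(T_c,out − T_c,in)
T_c,out = 1.71 + 112.47/(11.6 × 1.71) = 7.3802 °C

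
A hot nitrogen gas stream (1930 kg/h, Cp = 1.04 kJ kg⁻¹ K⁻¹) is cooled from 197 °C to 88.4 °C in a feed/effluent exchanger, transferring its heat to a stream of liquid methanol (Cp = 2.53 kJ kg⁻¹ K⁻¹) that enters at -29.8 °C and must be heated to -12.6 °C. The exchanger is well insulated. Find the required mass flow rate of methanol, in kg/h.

Heat released by hot stream: Q = 1930 × 1.04 × (197 − 88.4) = 217980 kJ/h
Energy balance on cold side (adiabatic exchanger): Q = ṁ_c·Cp_c·(T_c,out − T_c,in)
ṁ_c = 217980 / [2.53 × (-12.6 − -29.8)] = 5009.2 kg/h

ṁ_c = 5010 kg/h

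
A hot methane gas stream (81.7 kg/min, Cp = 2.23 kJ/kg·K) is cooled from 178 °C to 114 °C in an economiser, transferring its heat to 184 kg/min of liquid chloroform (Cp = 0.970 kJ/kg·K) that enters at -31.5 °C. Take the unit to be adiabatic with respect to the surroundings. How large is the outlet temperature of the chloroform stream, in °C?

Heat released by hot stream: Q = 81.7 × 2.23 × (178 − 114) = 11660 kJ/min
Energy balance on cold side (adiabatic exchanger): Q = ṁ_c·Cp_c·(T_c,out − T_c,in)
T_c,out = -31.5 + 11660/(184 × 0.970) = 33.831 °C

T_c,out = 33.8 °C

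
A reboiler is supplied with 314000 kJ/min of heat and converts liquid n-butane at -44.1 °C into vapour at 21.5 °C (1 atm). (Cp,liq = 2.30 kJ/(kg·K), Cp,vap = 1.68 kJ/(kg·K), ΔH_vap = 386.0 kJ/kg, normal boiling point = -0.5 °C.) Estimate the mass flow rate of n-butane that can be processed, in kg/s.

Δh = 2.30×(-0.5−-44.1) + 386.0 + 1.68×(21.5−-0.5) = 523.24 kJ/kg
Q = 314000 kJ/min = 5233.3 kJ/s = 5233.3 kJ/s
ṁ = Q/Δh = 5233.3 / 523.24 = 10.002 kg/s

ṁ = 10.0 kg/s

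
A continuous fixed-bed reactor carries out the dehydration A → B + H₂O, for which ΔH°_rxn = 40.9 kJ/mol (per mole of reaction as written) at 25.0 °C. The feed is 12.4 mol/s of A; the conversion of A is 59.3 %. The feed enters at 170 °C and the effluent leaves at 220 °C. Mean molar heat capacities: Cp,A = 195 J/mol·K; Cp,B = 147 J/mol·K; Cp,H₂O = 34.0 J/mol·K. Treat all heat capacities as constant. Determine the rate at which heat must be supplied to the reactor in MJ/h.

Q_in = 1450 MJ/h

Extent of reaction ξ = 0.593 × 12.4 = 7.3532 mol/s
Reaction term: ξ·ΔH°_rxn = 7.3532 × 40.9 = 300.75 kJ/s
Sensible, feed 170→25 °C: -350.61 kJ/s
Outlet flows (mol/s): A 5.0468, B 7.3532, H₂O 7.3532
Sensible, products 25→220 °C: 451.44 kJ/s
Q = ΔH = 401.57 kJ/s = 401.57 kW
Heat supplied = 1445.7 MJ/h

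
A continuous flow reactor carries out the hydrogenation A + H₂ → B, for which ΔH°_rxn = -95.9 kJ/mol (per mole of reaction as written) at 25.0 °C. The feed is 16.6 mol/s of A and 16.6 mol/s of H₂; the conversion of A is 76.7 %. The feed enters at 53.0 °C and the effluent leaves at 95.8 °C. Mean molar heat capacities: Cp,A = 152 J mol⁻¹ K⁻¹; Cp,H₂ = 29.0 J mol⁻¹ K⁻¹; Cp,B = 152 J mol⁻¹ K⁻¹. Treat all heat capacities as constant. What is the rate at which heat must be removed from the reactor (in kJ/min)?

Q_out = 67100 kJ/min

Extent of reaction ξ = 0.767 × 16.6 = 12.732 mol/s
Reaction term: ξ·ΔH°_rxn = 12.732 × -95.9 = -1221 kJ/s
Sensible, feed 53.0→25 °C: -84.129 kJ/s
Outlet flows (mol/s): A 3.8678, H₂ 3.8678, B 12.732
Sensible, products 25→95.8 °C: 186.58 kJ/s
Q = ΔH = -1118.6 kJ/s = -1118.6 kW
Heat removed = 67114 kJ/min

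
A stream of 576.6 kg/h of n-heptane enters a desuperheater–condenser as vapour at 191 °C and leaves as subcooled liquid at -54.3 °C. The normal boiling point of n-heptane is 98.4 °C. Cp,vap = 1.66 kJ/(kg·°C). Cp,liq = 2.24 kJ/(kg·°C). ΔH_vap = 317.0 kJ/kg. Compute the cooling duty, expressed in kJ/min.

vapour 191→98.4 °C: -153.72 kJ/kg
condensation at 98.4 °C: -317 kJ/kg
liquid 98.4→-54.3 °C: -342.05 kJ/kg
Δh = -153.72 + -317 + -342.05 = -812.76 kJ/kg
Q = ṁ·Δh = 576.6 kg/h × -812.76 kJ/kg = -468640 kJ/h
|Q| = 130.18 kW = 7810.7 kJ/min

Q_c = 7810 kJ/min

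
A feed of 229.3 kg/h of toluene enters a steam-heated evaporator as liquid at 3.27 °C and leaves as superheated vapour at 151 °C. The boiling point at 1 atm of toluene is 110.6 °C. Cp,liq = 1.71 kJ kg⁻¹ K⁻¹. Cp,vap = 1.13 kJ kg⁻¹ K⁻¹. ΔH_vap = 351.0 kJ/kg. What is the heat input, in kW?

Q = 37.0 kW

liquid 3.27→110.6 °C: 183.53 kJ/kg
vaporisation at 110.6 °C: 351 kJ/kg
vapour 110.6→151 °C: 45.652 kJ/kg
Δh = 183.53 + 351 + 45.652 = 580.19 kJ/kg
Q = ṁ·Δh = 229.3 kg/h × 580.19 kJ/kg = 133040 kJ/h
|Q| = 36.955 kW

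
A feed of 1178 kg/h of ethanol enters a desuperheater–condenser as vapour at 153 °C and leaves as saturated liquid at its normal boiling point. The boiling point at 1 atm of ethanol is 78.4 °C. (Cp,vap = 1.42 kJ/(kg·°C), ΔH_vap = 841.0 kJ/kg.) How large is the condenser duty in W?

Q_c = 310000 W

vapour 153→78.4 °C: -105.93 kJ/kg
condensation at 78.4 °C: -841 kJ/kg
Δh = -105.93 + -841 = -946.93 kJ/kg
Q = ṁ·Δh = 1178 kg/h × -946.93 kJ/kg = -1.1155e+06 kJ/h
|Q| = 309.86 kW = 309860 W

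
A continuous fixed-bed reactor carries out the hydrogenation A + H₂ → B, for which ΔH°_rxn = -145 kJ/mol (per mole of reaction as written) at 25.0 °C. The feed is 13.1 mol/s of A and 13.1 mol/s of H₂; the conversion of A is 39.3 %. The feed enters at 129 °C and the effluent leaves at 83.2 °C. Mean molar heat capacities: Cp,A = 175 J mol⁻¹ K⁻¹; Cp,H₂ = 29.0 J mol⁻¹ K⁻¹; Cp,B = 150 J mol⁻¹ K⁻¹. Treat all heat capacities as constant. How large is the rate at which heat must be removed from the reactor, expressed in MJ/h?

Q_out = 3190 MJ/h

Extent of reaction ξ = 0.393 × 13.1 = 5.1483 mol/s
Reaction term: ξ·ΔH°_rxn = 5.1483 × -145 = -746.5 kJ/s
Sensible, feed 129→25 °C: -277.93 kJ/s
Outlet flows (mol/s): A 7.9517, H₂ 7.9517, B 5.1483
Sensible, products 25→83.2 °C: 139.35 kJ/s
Q = ΔH = -885.08 kJ/s = -885.08 kW
Heat removed = 3186.3 MJ/h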